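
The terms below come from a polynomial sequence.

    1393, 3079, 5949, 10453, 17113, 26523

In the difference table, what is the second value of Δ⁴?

Δ: 1686, 2870, 4504, 6660, 9410
Δ²: 1184, 1634, 2156, 2750
Δ³: 450, 522, 594
Δ⁴: 72, 72

72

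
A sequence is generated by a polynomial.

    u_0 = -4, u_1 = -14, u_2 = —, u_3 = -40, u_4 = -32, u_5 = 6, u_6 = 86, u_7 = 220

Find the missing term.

Using the last 5 terms:
D1: 8, 38, 80, 134
D2: 30, 42, 54
D3: 12, 12
Constant third difference = 12.
Extend backward: 30 − 12 = 18;  8 − 18 = -10;  -40 + 10 = -30

-30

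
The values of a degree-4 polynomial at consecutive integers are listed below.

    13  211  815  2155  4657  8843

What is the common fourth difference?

First differences: 198, 604, 1340, 2502, 4186
Second differences: 406, 736, 1162, 1684
Third differences: 330, 426, 522
Fourth differences: 96, 96

96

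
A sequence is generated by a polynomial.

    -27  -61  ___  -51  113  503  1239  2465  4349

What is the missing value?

Using the last 6 terms:
First differences: 164  390  736  1226  1884
Second differences: 226  346  490  658
Third differences: 120  144  168
Fourth differences: 24  24
Constant fourth difference = 24.
Extend backward: 120 − 24 = 96;  226 − 96 = 130;  164 − 130 = 34;  -51 − 34 = -85

-85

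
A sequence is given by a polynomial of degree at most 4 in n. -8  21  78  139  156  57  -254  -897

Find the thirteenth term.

29, 57, 61, 17, -99, -311, -643
28, 4, -44, -116, -212, -332
-24, -48, -72, -96, -120
-24, -24, -24, -24
The fourth differences are constant (-24).
-120 − 24 = -144;  -332 − 144 = -476;  -643 − 476 = -1119;  -897 − 1119 = -2016
-144 − 24 = -168;  -476 − 168 = -644;  -1119 − 644 = -1763;  -2016 − 1763 = -3779
-168 − 24 = -192;  -644 − 192 = -836;  -1763 − 836 = -2599;  -3779 − 2599 = -6378
-192 − 24 = -216;  -836 − 216 = -1052;  -2599 − 1052 = -3651;  -6378 − 3651 = -10029
-216 − 24 = -240;  -1052 − 240 = -1292;  -3651 − 1292 = -4943;  -10029 − 4943 = -14972

-14972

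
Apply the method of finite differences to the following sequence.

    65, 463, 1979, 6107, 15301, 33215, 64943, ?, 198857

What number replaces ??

Using the first 7 terms:
Δ: 398, 1516, 4128, 9194, 17914, 31728
Δ²: 1118, 2612, 5066, 8720, 13814
Δ³: 1494, 2454, 3654, 5094
Δ⁴: 960, 1200, 1440
Δ⁵: 240, 240
Constant fifth difference = 240.
Extend forward: 1440 + 240 = 1680;  5094 + 1680 = 6774;  13814 + 6774 = 20588;  31728 + 20588 = 52316;  64943 + 52316 = 117259

117259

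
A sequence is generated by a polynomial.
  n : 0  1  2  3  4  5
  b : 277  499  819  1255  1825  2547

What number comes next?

D1: 222, 320, 436, 570, 722
D2: 98, 116, 134, 152
D3: 18, 18, 18
Third differences constant at 18.
152 + 18 = 170;  722 + 170 = 892;  2547 + 892 = 3439

3439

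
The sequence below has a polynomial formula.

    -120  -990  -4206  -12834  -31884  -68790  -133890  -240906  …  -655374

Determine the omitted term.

-407424

Using the first 8 terms:
-870  -3216  -8628  -19050  -36906  -65100  -107016
-2346  -5412  -10422  -17856  -28194  -41916
-3066  -5010  -7434  -10338  -13722
-1944  -2424  -2904  -3384
-480  -480  -480
Constant fifth difference = -480.
Extend forward: -3384 − 480 = -3864;  -13722 − 3864 = -17586;  -41916 − 17586 = -59502;  -107016 − 59502 = -166518;  -240906 − 166518 = -407424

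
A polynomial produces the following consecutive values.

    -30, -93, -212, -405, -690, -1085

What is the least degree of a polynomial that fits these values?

3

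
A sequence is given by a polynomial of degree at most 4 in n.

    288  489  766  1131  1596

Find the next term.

D1: 201 , 277 , 365 , 465
D2: 76 , 88 , 100
D3: 12 , 12
The third differences are constant (12).
100 + 12 = 112;  465 + 112 = 577;  1596 + 577 = 2173

2173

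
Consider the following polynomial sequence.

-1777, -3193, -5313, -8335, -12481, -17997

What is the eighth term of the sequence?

-34243

First differences: -1416 , -2120 , -3022 , -4146 , -5516
Second differences: -704 , -902 , -1124 , -1370
Third differences: -198 , -222 , -246
Fourth differences: -24 , -24
Constant fourth difference = -24, so extend:
-246 − 24 = -270;  -1370 − 270 = -1640;  -5516 − 1640 = -7156;  -17997 − 7156 = -25153
-270 − 24 = -294;  -1640 − 294 = -1934;  -7156 − 1934 = -9090;  -25153 − 9090 = -34243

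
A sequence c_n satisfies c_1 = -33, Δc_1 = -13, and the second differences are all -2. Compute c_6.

Build the table forward from the leading diagonal:
D2: -2  -2  -2  -2  -2  -2
D1: -13  -15  -17  -19  -21  -23
c: -33  -46  -61  -78  -97  -118

-118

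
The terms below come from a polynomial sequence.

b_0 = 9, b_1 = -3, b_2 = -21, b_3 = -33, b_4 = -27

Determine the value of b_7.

219

Δ: -12  -18  -12  6
Δ²: -6  6  18
Δ³: 12  12
The third differences are constant (12).
18 + 12 = 30;  6 + 30 = 36;  -27 + 36 = 9
30 + 12 = 42;  36 + 42 = 78;  9 + 78 = 87
42 + 12 = 54;  78 + 54 = 132;  87 + 132 = 219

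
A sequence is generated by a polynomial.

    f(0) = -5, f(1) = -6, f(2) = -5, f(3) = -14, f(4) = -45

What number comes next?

-110

Δ: -1, 1, -9, -31
Δ²: 2, -10, -22
Δ³: -12, -12
Third differences constant at -12.
-22 − 12 = -34;  -31 − 34 = -65;  -45 − 65 = -110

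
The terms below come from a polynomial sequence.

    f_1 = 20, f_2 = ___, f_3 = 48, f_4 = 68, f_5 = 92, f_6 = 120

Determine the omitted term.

Using the last 4 terms:
D1: 20  24  28
D2: 4  4
Constant second difference = 4.
Extend backward: 20 − 4 = 16;  48 − 16 = 32

32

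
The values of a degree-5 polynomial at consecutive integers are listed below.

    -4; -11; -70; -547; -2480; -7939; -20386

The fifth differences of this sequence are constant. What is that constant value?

-360

First differences: -7, -59, -477, -1933, -5459, -12447
Second differences: -52, -418, -1456, -3526, -6988
Third differences: -366, -1038, -2070, -3462
Fourth differences: -672, -1032, -1392
Fifth differences: -360, -360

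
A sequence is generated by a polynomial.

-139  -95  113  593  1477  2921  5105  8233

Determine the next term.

12533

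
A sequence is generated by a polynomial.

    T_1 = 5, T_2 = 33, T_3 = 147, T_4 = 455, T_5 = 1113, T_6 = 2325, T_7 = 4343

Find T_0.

Δ: 28  114  308  658  1212  2018
Δ²: 86  194  350  554  806
Δ³: 108  156  204  252
Δ⁴: 48  48  48
The fourth differences are constant at 48.
Work back: 108 − 48 = 60;  86 − 60 = 26;  28 − 26 = 2;  5 − 2 = 3

3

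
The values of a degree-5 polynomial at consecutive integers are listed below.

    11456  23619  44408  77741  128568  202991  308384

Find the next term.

D1: 12163, 20789, 33333, 50827, 74423, 105393
D2: 8626, 12544, 17494, 23596, 30970
D3: 3918, 4950, 6102, 7374
D4: 1032, 1152, 1272
D5: 120, 120
Fifth differences constant at 120.
1272 + 120 = 1392;  7374 + 1392 = 8766;  30970 + 8766 = 39736;  105393 + 39736 = 145129;  308384 + 145129 = 453513

453513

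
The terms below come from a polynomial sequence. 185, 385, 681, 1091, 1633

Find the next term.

200, 296, 410, 542
96, 114, 132
18, 18
Third differences constant at 18.
132 + 18 = 150;  542 + 150 = 692;  1633 + 692 = 2325

2325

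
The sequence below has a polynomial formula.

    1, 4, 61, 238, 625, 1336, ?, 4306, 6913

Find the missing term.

Using the first 6 terms:
Δ: 3, 57, 177, 387, 711
Δ²: 54, 120, 210, 324
Δ³: 66, 90, 114
Δ⁴: 24, 24
Constant fourth difference = 24.
Extend forward: 114 + 24 = 138;  324 + 138 = 462;  711 + 462 = 1173;  1336 + 1173 = 2509

2509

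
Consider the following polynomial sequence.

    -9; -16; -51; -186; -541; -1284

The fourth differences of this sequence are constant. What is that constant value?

-48

Δ: -7, -35, -135, -355, -743
Δ²: -28, -100, -220, -388
Δ³: -72, -120, -168
Δ⁴: -48, -48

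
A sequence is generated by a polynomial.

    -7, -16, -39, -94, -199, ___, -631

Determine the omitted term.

Using the first 5 terms:
-9  -23  -55  -105
-14  -32  -50
-18  -18
Constant third difference = -18.
Extend forward: -50 − 18 = -68;  -105 − 68 = -173;  -199 − 173 = -372

-372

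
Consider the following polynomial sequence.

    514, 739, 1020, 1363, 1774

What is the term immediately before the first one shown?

339

Δ: 225, 281, 343, 411
Δ²: 56, 62, 68
Δ³: 6, 6
The third differences are constant at 6.
Work back: 56 − 6 = 50;  225 − 50 = 175;  514 − 175 = 339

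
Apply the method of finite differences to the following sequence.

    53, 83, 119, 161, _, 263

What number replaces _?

Using the first 4 terms:
30  36  42
6  6
Constant second difference = 6.
Extend forward: 42 + 6 = 48;  161 + 48 = 209

209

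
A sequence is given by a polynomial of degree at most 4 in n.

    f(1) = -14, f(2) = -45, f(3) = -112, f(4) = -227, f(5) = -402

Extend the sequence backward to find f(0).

-7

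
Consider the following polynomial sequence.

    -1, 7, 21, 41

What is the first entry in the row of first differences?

8

Δ: 8, 14, 20
Δ²: 6, 6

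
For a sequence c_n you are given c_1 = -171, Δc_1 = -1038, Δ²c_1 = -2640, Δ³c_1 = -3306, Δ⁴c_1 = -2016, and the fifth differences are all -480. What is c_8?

Build the table forward from the leading diagonal:
D5: -480  -480  -480  -480  -480  -480  -480  -480
D4: -2016  -2496  -2976  -3456  -3936  -4416  -4896  -5376
D3: -3306  -5322  -7818  -10794  -14250  -18186  -22602  -27498
D2: -2640  -5946  -11268  -19086  -29880  -44130  -62316  -84918
D1: -1038  -3678  -9624  -20892  -39978  -69858  -113988  -176304
c: -171  -1209  -4887  -14511  -35403  -75381  -145239  -259227

-259227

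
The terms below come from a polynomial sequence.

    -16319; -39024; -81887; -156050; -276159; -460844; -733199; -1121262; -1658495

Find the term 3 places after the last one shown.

-4591274

First differences: -22705 , -42863 , -74163 , -120109 , -184685 , -272355 , -388063 , -537233
Second differences: -20158 , -31300 , -45946 , -64576 , -87670 , -115708 , -149170
Third differences: -11142 , -14646 , -18630 , -23094 , -28038 , -33462
Fourth differences: -3504 , -3984 , -4464 , -4944 , -5424
Fifth differences: -480 , -480 , -480 , -480
The fifth differences are constant (-480).
-5424 − 480 = -5904;  -33462 − 5904 = -39366;  -149170 − 39366 = -188536;  -537233 − 188536 = -725769;  -1658495 − 725769 = -2384264
-5904 − 480 = -6384;  -39366 − 6384 = -45750;  -188536 − 45750 = -234286;  -725769 − 234286 = -960055;  -2384264 − 960055 = -3344319
-6384 − 480 = -6864;  -45750 − 6864 = -52614;  -234286 − 52614 = -286900;  -960055 − 286900 = -1246955;  -3344319 − 1246955 = -4591274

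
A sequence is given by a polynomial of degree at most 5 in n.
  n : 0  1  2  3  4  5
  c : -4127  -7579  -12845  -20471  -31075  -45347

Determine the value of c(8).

-3452 , -5266 , -7626 , -10604 , -14272
-1814 , -2360 , -2978 , -3668
-546 , -618 , -690
-72 , -72
Fourth differences constant at -72.
-690 − 72 = -762;  -3668 − 762 = -4430;  -14272 − 4430 = -18702;  -45347 − 18702 = -64049
-762 − 72 = -834;  -4430 − 834 = -5264;  -18702 − 5264 = -23966;  -64049 − 23966 = -88015
-834 − 72 = -906;  -5264 − 906 = -6170;  -23966 − 6170 = -30136;  -88015 − 30136 = -118151

-118151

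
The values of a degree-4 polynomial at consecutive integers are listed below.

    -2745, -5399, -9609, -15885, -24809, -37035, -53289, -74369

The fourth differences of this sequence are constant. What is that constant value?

Δ: -2654, -4210, -6276, -8924, -12226, -16254, -21080
Δ²: -1556, -2066, -2648, -3302, -4028, -4826
Δ³: -510, -582, -654, -726, -798
Δ⁴: -72, -72, -72, -72

-72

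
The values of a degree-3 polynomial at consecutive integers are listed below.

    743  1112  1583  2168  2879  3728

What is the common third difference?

First differences: 369, 471, 585, 711, 849
Second differences: 102, 114, 126, 138
Third differences: 12, 12, 12

12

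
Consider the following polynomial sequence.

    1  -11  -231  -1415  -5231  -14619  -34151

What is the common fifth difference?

-360

First differences: -12, -220, -1184, -3816, -9388, -19532
Second differences: -208, -964, -2632, -5572, -10144
Third differences: -756, -1668, -2940, -4572
Fourth differences: -912, -1272, -1632
Fifth differences: -360, -360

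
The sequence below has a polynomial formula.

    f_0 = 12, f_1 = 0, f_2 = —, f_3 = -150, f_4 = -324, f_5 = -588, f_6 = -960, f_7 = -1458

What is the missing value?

Using the last 5 terms:
D1: -174, -264, -372, -498
D2: -90, -108, -126
D3: -18, -18
Constant third difference = -18.
Extend backward: -90 + 18 = -72;  -174 + 72 = -102;  -150 + 102 = -48

-48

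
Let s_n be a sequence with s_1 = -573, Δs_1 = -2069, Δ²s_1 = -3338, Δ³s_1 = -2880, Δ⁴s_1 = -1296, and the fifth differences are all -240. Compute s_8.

-236354

Build the table forward from the leading diagonal:
Δ⁵: -240  -240  -240  -240  -240  -240  -240  -240
Δ⁴: -1296  -1536  -1776  -2016  -2256  -2496  -2736  -2976
Δ³: -2880  -4176  -5712  -7488  -9504  -11760  -14256  -16992
Δ²: -3338  -6218  -10394  -16106  -23594  -33098  -44858  -59114
Δ: -2069  -5407  -11625  -22019  -38125  -61719  -94817  -139675
s: -573  -2642  -8049  -19674  -41693  -79818  -141537  -236354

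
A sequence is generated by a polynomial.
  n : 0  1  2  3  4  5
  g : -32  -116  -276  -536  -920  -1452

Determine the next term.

D1: -84  -160  -260  -384  -532
D2: -76  -100  -124  -148
D3: -24  -24  -24
Third differences constant at -24.
-148 − 24 = -172;  -532 − 172 = -704;  -1452 − 704 = -2156

-2156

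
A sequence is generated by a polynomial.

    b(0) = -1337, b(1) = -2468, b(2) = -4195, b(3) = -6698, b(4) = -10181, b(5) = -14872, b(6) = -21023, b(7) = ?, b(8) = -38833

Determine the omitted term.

Using the first 7 terms:
D1: -1131, -1727, -2503, -3483, -4691, -6151
D2: -596, -776, -980, -1208, -1460
D3: -180, -204, -228, -252
D4: -24, -24, -24
Constant fourth difference = -24.
Extend forward: -252 − 24 = -276;  -1460 − 276 = -1736;  -6151 − 1736 = -7887;  -21023 − 7887 = -28910

-28910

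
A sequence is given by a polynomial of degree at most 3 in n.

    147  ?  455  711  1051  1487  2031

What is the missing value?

271

Using the last 5 terms:
D1: 256  340  436  544
D2: 84  96  108
D3: 12  12
Constant third difference = 12.
Extend backward: 84 − 12 = 72;  256 − 72 = 184;  455 − 184 = 271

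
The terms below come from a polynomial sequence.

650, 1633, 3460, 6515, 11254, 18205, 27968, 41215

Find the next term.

983 , 1827 , 3055 , 4739 , 6951 , 9763 , 13247
844 , 1228 , 1684 , 2212 , 2812 , 3484
384 , 456 , 528 , 600 , 672
72 , 72 , 72 , 72
Constant fourth difference = 72, so extend:
672 + 72 = 744;  3484 + 744 = 4228;  13247 + 4228 = 17475;  41215 + 17475 = 58690

58690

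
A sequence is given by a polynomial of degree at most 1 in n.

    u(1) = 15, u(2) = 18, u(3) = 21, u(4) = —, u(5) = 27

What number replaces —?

24

Using the first 3 terms:
3, 3
Constant first difference = 3.
Extend forward: 21 + 3 = 24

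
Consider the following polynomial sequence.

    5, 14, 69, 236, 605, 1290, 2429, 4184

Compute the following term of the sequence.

Δ: 9, 55, 167, 369, 685, 1139, 1755
Δ²: 46, 112, 202, 316, 454, 616
Δ³: 66, 90, 114, 138, 162
Δ⁴: 24, 24, 24, 24
Constant fourth difference = 24, so extend:
162 + 24 = 186;  616 + 186 = 802;  1755 + 802 = 2557;  4184 + 2557 = 6741

6741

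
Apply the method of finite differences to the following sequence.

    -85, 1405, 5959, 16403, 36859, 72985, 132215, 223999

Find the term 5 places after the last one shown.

1673339

Δ: 1490  4554  10444  20456  36126  59230  91784
Δ²: 3064  5890  10012  15670  23104  32554
Δ³: 2826  4122  5658  7434  9450
Δ⁴: 1296  1536  1776  2016
Δ⁵: 240  240  240
The fifth differences are constant (240).
2016 + 240 = 2256;  9450 + 2256 = 11706;  32554 + 11706 = 44260;  91784 + 44260 = 136044;  223999 + 136044 = 360043
2256 + 240 = 2496;  11706 + 2496 = 14202;  44260 + 14202 = 58462;  136044 + 58462 = 194506;  360043 + 194506 = 554549
2496 + 240 = 2736;  14202 + 2736 = 16938;  58462 + 16938 = 75400;  194506 + 75400 = 269906;  554549 + 269906 = 824455
2736 + 240 = 2976;  16938 + 2976 = 19914;  75400 + 19914 = 95314;  269906 + 95314 = 365220;  824455 + 365220 = 1189675
2976 + 240 = 3216;  19914 + 3216 = 23130;  95314 + 23130 = 118444;  365220 + 118444 = 483664;  1189675 + 483664 = 1673339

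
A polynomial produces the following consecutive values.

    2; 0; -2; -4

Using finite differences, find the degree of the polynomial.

D1: -2, -2, -2
The first differences are constant, so the polynomial has degree 1.

1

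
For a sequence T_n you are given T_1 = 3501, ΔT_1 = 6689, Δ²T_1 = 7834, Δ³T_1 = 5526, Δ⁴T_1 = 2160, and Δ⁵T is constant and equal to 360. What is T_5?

Build the table forward from the leading diagonal:
Δ⁵: 360  360  360  360  360
Δ⁴: 2160  2520  2880  3240  3600
Δ³: 5526  7686  10206  13086  16326
Δ²: 7834  13360  21046  31252  44338
Δ: 6689  14523  27883  48929  80181
T: 3501  10190  24713  52596  101525

101525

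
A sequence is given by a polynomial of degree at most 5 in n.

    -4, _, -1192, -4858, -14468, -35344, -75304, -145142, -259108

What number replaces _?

-164

Using the last 7 terms:
-3666  -9610  -20876  -39960  -69838  -113966
-5944  -11266  -19084  -29878  -44128
-5322  -7818  -10794  -14250
-2496  -2976  -3456
-480  -480
Constant fifth difference = -480.
Extend backward: -2496 + 480 = -2016;  -5322 + 2016 = -3306;  -5944 + 3306 = -2638;  -3666 + 2638 = -1028;  -1192 + 1028 = -164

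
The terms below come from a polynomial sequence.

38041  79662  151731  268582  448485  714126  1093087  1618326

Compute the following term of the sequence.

2328657

41621  72069  116851  179903  265641  378961  525239
30448  44782  63052  85738  113320  146278
14334  18270  22686  27582  32958
3936  4416  4896  5376
480  480  480
The fifth differences are constant (480).
5376 + 480 = 5856;  32958 + 5856 = 38814;  146278 + 38814 = 185092;  525239 + 185092 = 710331;  1618326 + 710331 = 2328657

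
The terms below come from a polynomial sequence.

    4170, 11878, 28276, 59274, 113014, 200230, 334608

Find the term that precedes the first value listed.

1114

Δ: 7708, 16398, 30998, 53740, 87216, 134378
Δ²: 8690, 14600, 22742, 33476, 47162
Δ³: 5910, 8142, 10734, 13686
Δ⁴: 2232, 2592, 2952
Δ⁵: 360, 360
The fifth differences are constant at 360.
Work back: 2232 − 360 = 1872;  5910 − 1872 = 4038;  8690 − 4038 = 4652;  7708 − 4652 = 3056;  4170 − 3056 = 1114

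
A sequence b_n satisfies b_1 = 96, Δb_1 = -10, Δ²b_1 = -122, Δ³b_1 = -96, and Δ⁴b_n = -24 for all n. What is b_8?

Build the table forward from the leading diagonal:
Δ⁴: -24, -24, -24, -24, -24, -24, -24, -24
Δ³: -96, -120, -144, -168, -192, -216, -240, -264
Δ²: -122, -218, -338, -482, -650, -842, -1058, -1298
Δ: -10, -132, -350, -688, -1170, -1820, -2662, -3720
b: 96, 86, -46, -396, -1084, -2254, -4074, -6736

-6736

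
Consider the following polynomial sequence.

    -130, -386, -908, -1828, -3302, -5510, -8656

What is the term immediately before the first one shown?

D1: -256, -522, -920, -1474, -2208, -3146
D2: -266, -398, -554, -734, -938
D3: -132, -156, -180, -204
D4: -24, -24, -24
The fourth differences are constant at -24.
Work back: -132 + 24 = -108;  -266 + 108 = -158;  -256 + 158 = -98;  -130 + 98 = -32

-32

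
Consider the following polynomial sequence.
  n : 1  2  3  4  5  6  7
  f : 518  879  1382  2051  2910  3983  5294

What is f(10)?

First differences: 361 , 503 , 669 , 859 , 1073 , 1311
Second differences: 142 , 166 , 190 , 214 , 238
Third differences: 24 , 24 , 24 , 24
Third differences constant at 24.
238 + 24 = 262;  1311 + 262 = 1573;  5294 + 1573 = 6867
262 + 24 = 286;  1573 + 286 = 1859;  6867 + 1859 = 8726
286 + 24 = 310;  1859 + 310 = 2169;  8726 + 2169 = 10895

10895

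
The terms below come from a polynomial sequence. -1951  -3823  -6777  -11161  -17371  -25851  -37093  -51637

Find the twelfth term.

-155313

First differences: -1872, -2954, -4384, -6210, -8480, -11242, -14544
Second differences: -1082, -1430, -1826, -2270, -2762, -3302
Third differences: -348, -396, -444, -492, -540
Fourth differences: -48, -48, -48, -48
The fourth differences are constant (-48).
-540 − 48 = -588;  -3302 − 588 = -3890;  -14544 − 3890 = -18434;  -51637 − 18434 = -70071
-588 − 48 = -636;  -3890 − 636 = -4526;  -18434 − 4526 = -22960;  -70071 − 22960 = -93031
-636 − 48 = -684;  -4526 − 684 = -5210;  -22960 − 5210 = -28170;  -93031 − 28170 = -121201
-684 − 48 = -732;  -5210 − 732 = -5942;  -28170 − 5942 = -34112;  -121201 − 34112 = -155313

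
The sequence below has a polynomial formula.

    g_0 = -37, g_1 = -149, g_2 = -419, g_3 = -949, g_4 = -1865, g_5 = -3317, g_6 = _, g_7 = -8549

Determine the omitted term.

-5479

Using the first 6 terms:
-112  -270  -530  -916  -1452
-158  -260  -386  -536
-102  -126  -150
-24  -24
Constant fourth difference = -24.
Extend forward: -150 − 24 = -174;  -536 − 174 = -710;  -1452 − 710 = -2162;  -3317 − 2162 = -5479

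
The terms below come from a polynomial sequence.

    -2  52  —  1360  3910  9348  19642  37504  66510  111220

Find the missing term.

Using the last 7 terms:
Δ: 2550  5438  10294  17862  29006  44710
Δ²: 2888  4856  7568  11144  15704
Δ³: 1968  2712  3576  4560
Δ⁴: 744  864  984
Δ⁵: 120  120
Constant fifth difference = 120.
Extend backward: 744 − 120 = 624;  1968 − 624 = 1344;  2888 − 1344 = 1544;  2550 − 1544 = 1006;  1360 − 1006 = 354

354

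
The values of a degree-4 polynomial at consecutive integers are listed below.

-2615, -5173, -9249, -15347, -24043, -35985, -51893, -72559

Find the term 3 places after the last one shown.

First differences: -2558  -4076  -6098  -8696  -11942  -15908  -20666
Second differences: -1518  -2022  -2598  -3246  -3966  -4758
Third differences: -504  -576  -648  -720  -792
Fourth differences: -72  -72  -72  -72
Constant fourth difference = -72, so extend:
-792 − 72 = -864;  -4758 − 864 = -5622;  -20666 − 5622 = -26288;  -72559 − 26288 = -98847
-864 − 72 = -936;  -5622 − 936 = -6558;  -26288 − 6558 = -32846;  -98847 − 32846 = -131693
-936 − 72 = -1008;  -6558 − 1008 = -7566;  -32846 − 7566 = -40412;  -131693 − 40412 = -172105

-172105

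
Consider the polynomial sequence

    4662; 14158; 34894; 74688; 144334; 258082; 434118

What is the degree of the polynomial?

5

9496, 20736, 39794, 69646, 113748, 176036
11240, 19058, 29852, 44102, 62288
7818, 10794, 14250, 18186
2976, 3456, 3936
480, 480
The fifth differences are constant, so the polynomial has degree 5.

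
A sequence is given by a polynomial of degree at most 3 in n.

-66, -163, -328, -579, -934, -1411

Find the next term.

-2028

First differences: -97, -165, -251, -355, -477
Second differences: -68, -86, -104, -122
Third differences: -18, -18, -18
The third differences are constant (-18).
-122 − 18 = -140;  -477 − 140 = -617;  -1411 − 617 = -2028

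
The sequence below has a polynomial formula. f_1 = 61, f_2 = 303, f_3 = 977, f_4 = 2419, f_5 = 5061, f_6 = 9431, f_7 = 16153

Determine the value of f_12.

113603

Δ: 242 , 674 , 1442 , 2642 , 4370 , 6722
Δ²: 432 , 768 , 1200 , 1728 , 2352
Δ³: 336 , 432 , 528 , 624
Δ⁴: 96 , 96 , 96
Constant fourth difference = 96, so extend:
624 + 96 = 720;  2352 + 720 = 3072;  6722 + 3072 = 9794;  16153 + 9794 = 25947
720 + 96 = 816;  3072 + 816 = 3888;  9794 + 3888 = 13682;  25947 + 13682 = 39629
816 + 96 = 912;  3888 + 912 = 4800;  13682 + 4800 = 18482;  39629 + 18482 = 58111
912 + 96 = 1008;  4800 + 1008 = 5808;  18482 + 5808 = 24290;  58111 + 24290 = 82401
1008 + 96 = 1104;  5808 + 1104 = 6912;  24290 + 6912 = 31202;  82401 + 31202 = 113603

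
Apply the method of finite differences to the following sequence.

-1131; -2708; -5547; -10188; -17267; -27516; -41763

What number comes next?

D1: -1577, -2839, -4641, -7079, -10249, -14247
D2: -1262, -1802, -2438, -3170, -3998
D3: -540, -636, -732, -828
D4: -96, -96, -96
Fourth differences constant at -96.
-828 − 96 = -924;  -3998 − 924 = -4922;  -14247 − 4922 = -19169;  -41763 − 19169 = -60932

-60932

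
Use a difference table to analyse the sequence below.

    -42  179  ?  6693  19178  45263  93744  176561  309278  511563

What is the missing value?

1676

Using the last 7 terms:
12485, 26085, 48481, 82817, 132717, 202285
13600, 22396, 34336, 49900, 69568
8796, 11940, 15564, 19668
3144, 3624, 4104
480, 480
Constant fifth difference = 480.
Extend backward: 3144 − 480 = 2664;  8796 − 2664 = 6132;  13600 − 6132 = 7468;  12485 − 7468 = 5017;  6693 − 5017 = 1676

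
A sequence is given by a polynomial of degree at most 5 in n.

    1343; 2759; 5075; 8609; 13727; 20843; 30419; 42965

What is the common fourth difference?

First differences: 1416, 2316, 3534, 5118, 7116, 9576, 12546
Second differences: 900, 1218, 1584, 1998, 2460, 2970
Third differences: 318, 366, 414, 462, 510
Fourth differences: 48, 48, 48, 48

48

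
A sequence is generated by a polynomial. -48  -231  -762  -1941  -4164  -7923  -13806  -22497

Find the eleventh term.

-73698

Δ: -183 , -531 , -1179 , -2223 , -3759 , -5883 , -8691
Δ²: -348 , -648 , -1044 , -1536 , -2124 , -2808
Δ³: -300 , -396 , -492 , -588 , -684
Δ⁴: -96 , -96 , -96 , -96
Fourth differences constant at -96.
-684 − 96 = -780;  -2808 − 780 = -3588;  -8691 − 3588 = -12279;  -22497 − 12279 = -34776
-780 − 96 = -876;  -3588 − 876 = -4464;  -12279 − 4464 = -16743;  -34776 − 16743 = -51519
-876 − 96 = -972;  -4464 − 972 = -5436;  -16743 − 5436 = -22179;  -51519 − 22179 = -73698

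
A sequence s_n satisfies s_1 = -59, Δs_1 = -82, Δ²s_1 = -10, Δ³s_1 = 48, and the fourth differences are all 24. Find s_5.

Build the table forward from the leading diagonal:
Fourth differences: 24, 24, 24, 24, 24
Third differences: 48, 72, 96, 120, 144
Second differences: -10, 38, 110, 206, 326
First differences: -82, -92, -54, 56, 262
s: -59, -141, -233, -287, -231

-231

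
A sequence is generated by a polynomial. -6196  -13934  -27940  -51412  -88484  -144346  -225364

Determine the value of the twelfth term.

-1328044

-7738, -14006, -23472, -37072, -55862, -81018
-6268, -9466, -13600, -18790, -25156
-3198, -4134, -5190, -6366
-936, -1056, -1176
-120, -120
Fifth differences constant at -120.
-1176 − 120 = -1296;  -6366 − 1296 = -7662;  -25156 − 7662 = -32818;  -81018 − 32818 = -113836;  -225364 − 113836 = -339200
-1296 − 120 = -1416;  -7662 − 1416 = -9078;  -32818 − 9078 = -41896;  -113836 − 41896 = -155732;  -339200 − 155732 = -494932
-1416 − 120 = -1536;  -9078 − 1536 = -10614;  -41896 − 10614 = -52510;  -155732 − 52510 = -208242;  -494932 − 208242 = -703174
-1536 − 120 = -1656;  -10614 − 1656 = -12270;  -52510 − 12270 = -64780;  -208242 − 64780 = -273022;  -703174 − 273022 = -976196
-1656 − 120 = -1776;  -12270 − 1776 = -14046;  -64780 − 14046 = -78826;  -273022 − 78826 = -351848;  -976196 − 351848 = -1328044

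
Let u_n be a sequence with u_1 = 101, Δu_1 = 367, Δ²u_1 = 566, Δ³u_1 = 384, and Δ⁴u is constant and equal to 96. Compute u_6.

11916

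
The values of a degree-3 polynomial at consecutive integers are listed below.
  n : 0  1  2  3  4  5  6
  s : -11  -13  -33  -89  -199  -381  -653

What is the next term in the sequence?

-1033

Δ: -2 , -20 , -56 , -110 , -182 , -272
Δ²: -18 , -36 , -54 , -72 , -90
Δ³: -18 , -18 , -18 , -18
Constant third difference = -18, so extend:
-90 − 18 = -108;  -272 − 108 = -380;  -653 − 380 = -1033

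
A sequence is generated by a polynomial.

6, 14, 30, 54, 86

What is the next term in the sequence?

8 , 16 , 24 , 32
8 , 8 , 8
Second differences constant at 8.
32 + 8 = 40;  86 + 40 = 126

126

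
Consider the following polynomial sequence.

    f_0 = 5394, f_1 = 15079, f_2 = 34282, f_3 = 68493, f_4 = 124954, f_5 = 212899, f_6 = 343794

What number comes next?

Δ: 9685, 19203, 34211, 56461, 87945, 130895
Δ²: 9518, 15008, 22250, 31484, 42950
Δ³: 5490, 7242, 9234, 11466
Δ⁴: 1752, 1992, 2232
Δ⁵: 240, 240
Constant fifth difference = 240, so extend:
2232 + 240 = 2472;  11466 + 2472 = 13938;  42950 + 13938 = 56888;  130895 + 56888 = 187783;  343794 + 187783 = 531577

531577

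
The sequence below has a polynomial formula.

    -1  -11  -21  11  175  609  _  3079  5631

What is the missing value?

1499

Using the first 6 terms:
-10  -10  32  164  434
0  42  132  270
42  90  138
48  48
Constant fourth difference = 48.
Extend forward: 138 + 48 = 186;  270 + 186 = 456;  434 + 456 = 890;  609 + 890 = 1499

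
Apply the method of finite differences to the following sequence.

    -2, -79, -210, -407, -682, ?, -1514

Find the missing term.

Using the first 5 terms:
D1: -77, -131, -197, -275
D2: -54, -66, -78
D3: -12, -12
Constant third difference = -12.
Extend forward: -78 − 12 = -90;  -275 − 90 = -365;  -682 − 365 = -1047

-1047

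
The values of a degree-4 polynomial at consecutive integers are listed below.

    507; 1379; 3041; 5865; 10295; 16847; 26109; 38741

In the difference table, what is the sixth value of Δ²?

3370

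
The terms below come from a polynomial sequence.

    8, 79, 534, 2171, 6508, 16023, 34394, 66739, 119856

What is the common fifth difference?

240

D1: 71, 455, 1637, 4337, 9515, 18371, 32345, 53117
D2: 384, 1182, 2700, 5178, 8856, 13974, 20772
D3: 798, 1518, 2478, 3678, 5118, 6798
D4: 720, 960, 1200, 1440, 1680
D5: 240, 240, 240, 240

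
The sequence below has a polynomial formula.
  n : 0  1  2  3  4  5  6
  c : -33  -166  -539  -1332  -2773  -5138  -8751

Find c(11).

D1: -133  -373  -793  -1441  -2365  -3613
D2: -240  -420  -648  -924  -1248
D3: -180  -228  -276  -324
D4: -48  -48  -48
Fourth differences constant at -48.
-324 − 48 = -372;  -1248 − 372 = -1620;  -3613 − 1620 = -5233;  -8751 − 5233 = -13984
-372 − 48 = -420;  -1620 − 420 = -2040;  -5233 − 2040 = -7273;  -13984 − 7273 = -21257
-420 − 48 = -468;  -2040 − 468 = -2508;  -7273 − 2508 = -9781;  -21257 − 9781 = -31038
-468 − 48 = -516;  -2508 − 516 = -3024;  -9781 − 3024 = -12805;  -31038 − 12805 = -43843
-516 − 48 = -564;  -3024 − 564 = -3588;  -12805 − 3588 = -16393;  -43843 − 16393 = -60236

-60236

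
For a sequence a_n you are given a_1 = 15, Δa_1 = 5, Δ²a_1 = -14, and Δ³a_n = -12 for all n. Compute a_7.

-405

Build the table forward from the leading diagonal:
Δ³: -12, -12, -12, -12, -12, -12, -12
Δ²: -14, -26, -38, -50, -62, -74, -86
Δ: 5, -9, -35, -73, -123, -185, -259
a: 15, 20, 11, -24, -97, -220, -405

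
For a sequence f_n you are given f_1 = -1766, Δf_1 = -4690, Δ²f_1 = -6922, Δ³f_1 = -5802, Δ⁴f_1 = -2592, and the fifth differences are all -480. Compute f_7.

Build the table forward from the leading diagonal:
Fifth differences: -480, -480, -480, -480, -480, -480, -480
Fourth differences: -2592, -3072, -3552, -4032, -4512, -4992, -5472
Third differences: -5802, -8394, -11466, -15018, -19050, -23562, -28554
Second differences: -6922, -12724, -21118, -32584, -47602, -66652, -90214
First differences: -4690, -11612, -24336, -45454, -78038, -125640, -192292
f: -1766, -6456, -18068, -42404, -87858, -165896, -291536

-291536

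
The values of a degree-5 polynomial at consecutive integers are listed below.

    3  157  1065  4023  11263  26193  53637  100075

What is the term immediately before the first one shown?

D1: 154, 908, 2958, 7240, 14930, 27444, 46438
D2: 754, 2050, 4282, 7690, 12514, 18994
D3: 1296, 2232, 3408, 4824, 6480
D4: 936, 1176, 1416, 1656
D5: 240, 240, 240
The fifth differences are constant at 240.
Work back: 936 − 240 = 696;  1296 − 696 = 600;  754 − 600 = 154;  154 − 154 = 0;  3 + 0 = 3

3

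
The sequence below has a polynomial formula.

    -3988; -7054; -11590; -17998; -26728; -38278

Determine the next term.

-53194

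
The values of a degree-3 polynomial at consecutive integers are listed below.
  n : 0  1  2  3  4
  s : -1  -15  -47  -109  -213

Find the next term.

D1: -14  -32  -62  -104
D2: -18  -30  -42
D3: -12  -12
The third differences are constant (-12).
-42 − 12 = -54;  -104 − 54 = -158;  -213 − 158 = -371

-371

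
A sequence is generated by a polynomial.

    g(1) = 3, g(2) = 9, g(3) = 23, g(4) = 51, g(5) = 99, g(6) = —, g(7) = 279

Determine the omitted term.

Using the first 5 terms:
Δ: 6, 14, 28, 48
Δ²: 8, 14, 20
Δ³: 6, 6
Constant third difference = 6.
Extend forward: 20 + 6 = 26;  48 + 26 = 74;  99 + 74 = 173

173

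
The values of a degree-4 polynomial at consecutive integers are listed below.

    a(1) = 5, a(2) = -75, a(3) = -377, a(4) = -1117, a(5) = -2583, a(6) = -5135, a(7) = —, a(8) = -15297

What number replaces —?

Using the first 6 terms:
First differences: -80  -302  -740  -1466  -2552
Second differences: -222  -438  -726  -1086
Third differences: -216  -288  -360
Fourth differences: -72  -72
Constant fourth difference = -72.
Extend forward: -360 − 72 = -432;  -1086 − 432 = -1518;  -2552 − 1518 = -4070;  -5135 − 4070 = -9205

-9205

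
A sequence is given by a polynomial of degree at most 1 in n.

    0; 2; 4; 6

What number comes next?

8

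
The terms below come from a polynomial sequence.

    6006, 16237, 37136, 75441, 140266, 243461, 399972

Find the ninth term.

950366

D1: 10231 , 20899 , 38305 , 64825 , 103195 , 156511
D2: 10668 , 17406 , 26520 , 38370 , 53316
D3: 6738 , 9114 , 11850 , 14946
D4: 2376 , 2736 , 3096
D5: 360 , 360
Fifth differences constant at 360.
3096 + 360 = 3456;  14946 + 3456 = 18402;  53316 + 18402 = 71718;  156511 + 71718 = 228229;  399972 + 228229 = 628201
3456 + 360 = 3816;  18402 + 3816 = 22218;  71718 + 22218 = 93936;  228229 + 93936 = 322165;  628201 + 322165 = 950366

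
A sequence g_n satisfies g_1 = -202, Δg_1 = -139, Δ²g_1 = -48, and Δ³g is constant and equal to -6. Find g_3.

-528

Build the table forward from the leading diagonal:
D3: -6  -6  -6
D2: -48  -54  -60
D1: -139  -187  -241
g: -202  -341  -528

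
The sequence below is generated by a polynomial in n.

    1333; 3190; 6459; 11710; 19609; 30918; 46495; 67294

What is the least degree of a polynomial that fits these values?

4

Δ: 1857, 3269, 5251, 7899, 11309, 15577, 20799
Δ²: 1412, 1982, 2648, 3410, 4268, 5222
Δ³: 570, 666, 762, 858, 954
Δ⁴: 96, 96, 96, 96
The fourth differences are constant, so the polynomial has degree 4.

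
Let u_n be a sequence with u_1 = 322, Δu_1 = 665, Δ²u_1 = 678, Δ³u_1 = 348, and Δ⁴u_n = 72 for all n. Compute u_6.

14267

Build the table forward from the leading diagonal:
Fourth differences: 72, 72, 72, 72, 72, 72
Third differences: 348, 420, 492, 564, 636, 708
Second differences: 678, 1026, 1446, 1938, 2502, 3138
First differences: 665, 1343, 2369, 3815, 5753, 8255
u: 322, 987, 2330, 4699, 8514, 14267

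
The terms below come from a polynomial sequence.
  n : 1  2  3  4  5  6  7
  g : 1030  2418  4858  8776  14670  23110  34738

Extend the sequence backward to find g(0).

340

D1: 1388, 2440, 3918, 5894, 8440, 11628
D2: 1052, 1478, 1976, 2546, 3188
D3: 426, 498, 570, 642
D4: 72, 72, 72
The fourth differences are constant at 72.
Work back: 426 − 72 = 354;  1052 − 354 = 698;  1388 − 698 = 690;  1030 − 690 = 340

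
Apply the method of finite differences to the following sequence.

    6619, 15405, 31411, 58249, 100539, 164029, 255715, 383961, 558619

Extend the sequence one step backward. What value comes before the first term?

2329

8786, 16006, 26838, 42290, 63490, 91686, 128246, 174658
7220, 10832, 15452, 21200, 28196, 36560, 46412
3612, 4620, 5748, 6996, 8364, 9852
1008, 1128, 1248, 1368, 1488
120, 120, 120, 120
The fifth differences are constant at 120.
Work back: 1008 − 120 = 888;  3612 − 888 = 2724;  7220 − 2724 = 4496;  8786 − 4496 = 4290;  6619 − 4290 = 2329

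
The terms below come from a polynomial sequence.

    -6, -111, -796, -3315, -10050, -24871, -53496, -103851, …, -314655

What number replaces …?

-186430

Using the first 8 terms:
D1: -105  -685  -2519  -6735  -14821  -28625  -50355
D2: -580  -1834  -4216  -8086  -13804  -21730
D3: -1254  -2382  -3870  -5718  -7926
D4: -1128  -1488  -1848  -2208
D5: -360  -360  -360
Constant fifth difference = -360.
Extend forward: -2208 − 360 = -2568;  -7926 − 2568 = -10494;  -21730 − 10494 = -32224;  -50355 − 32224 = -82579;  -103851 − 82579 = -186430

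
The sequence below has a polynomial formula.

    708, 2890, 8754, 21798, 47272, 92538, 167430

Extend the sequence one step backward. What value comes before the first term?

102

First differences: 2182  5864  13044  25474  45266  74892
Second differences: 3682  7180  12430  19792  29626
Third differences: 3498  5250  7362  9834
Fourth differences: 1752  2112  2472
Fifth differences: 360  360
The fifth differences are constant at 360.
Work back: 1752 − 360 = 1392;  3498 − 1392 = 2106;  3682 − 2106 = 1576;  2182 − 1576 = 606;  708 − 606 = 102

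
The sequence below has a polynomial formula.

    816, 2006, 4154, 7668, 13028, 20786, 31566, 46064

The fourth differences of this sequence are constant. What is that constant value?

72

First differences: 1190, 2148, 3514, 5360, 7758, 10780, 14498
Second differences: 958, 1366, 1846, 2398, 3022, 3718
Third differences: 408, 480, 552, 624, 696
Fourth differences: 72, 72, 72, 72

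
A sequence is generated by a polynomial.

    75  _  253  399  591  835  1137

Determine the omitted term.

147

Using the last 5 terms:
146  192  244  302
46  52  58
6  6
Constant third difference = 6.
Extend backward: 46 − 6 = 40;  146 − 40 = 106;  253 − 106 = 147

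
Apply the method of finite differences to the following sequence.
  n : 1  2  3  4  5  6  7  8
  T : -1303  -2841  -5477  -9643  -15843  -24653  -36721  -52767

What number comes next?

-73583

Δ: -1538, -2636, -4166, -6200, -8810, -12068, -16046
Δ²: -1098, -1530, -2034, -2610, -3258, -3978
Δ³: -432, -504, -576, -648, -720
Δ⁴: -72, -72, -72, -72
Constant fourth difference = -72, so extend:
-720 − 72 = -792;  -3978 − 792 = -4770;  -16046 − 4770 = -20816;  -52767 − 20816 = -73583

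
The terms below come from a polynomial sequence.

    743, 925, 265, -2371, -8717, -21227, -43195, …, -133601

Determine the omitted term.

-78875

Using the first 7 terms:
182  -660  -2636  -6346  -12510  -21968
-842  -1976  -3710  -6164  -9458
-1134  -1734  -2454  -3294
-600  -720  -840
-120  -120
Constant fifth difference = -120.
Extend forward: -840 − 120 = -960;  -3294 − 960 = -4254;  -9458 − 4254 = -13712;  -21968 − 13712 = -35680;  -43195 − 35680 = -78875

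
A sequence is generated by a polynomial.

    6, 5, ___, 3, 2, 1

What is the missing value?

4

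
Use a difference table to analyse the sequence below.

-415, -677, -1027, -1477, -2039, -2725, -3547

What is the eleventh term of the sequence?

-8435

-262, -350, -450, -562, -686, -822
-88, -100, -112, -124, -136
-12, -12, -12, -12
Constant third difference = -12, so extend:
-136 − 12 = -148;  -822 − 148 = -970;  -3547 − 970 = -4517
-148 − 12 = -160;  -970 − 160 = -1130;  -4517 − 1130 = -5647
-160 − 12 = -172;  -1130 − 172 = -1302;  -5647 − 1302 = -6949
-172 − 12 = -184;  -1302 − 184 = -1486;  -6949 − 1486 = -8435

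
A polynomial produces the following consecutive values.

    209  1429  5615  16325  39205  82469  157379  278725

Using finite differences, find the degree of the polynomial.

5

D1: 1220, 4186, 10710, 22880, 43264, 74910, 121346
D2: 2966, 6524, 12170, 20384, 31646, 46436
D3: 3558, 5646, 8214, 11262, 14790
D4: 2088, 2568, 3048, 3528
D5: 480, 480, 480
The fifth differences are constant, so the polynomial has degree 5.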